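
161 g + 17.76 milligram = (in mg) 1.61e+05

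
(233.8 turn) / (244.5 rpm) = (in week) 9.486e-05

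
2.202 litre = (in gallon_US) 0.5817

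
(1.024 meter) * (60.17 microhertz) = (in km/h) 0.0002218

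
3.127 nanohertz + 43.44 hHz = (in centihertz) 4.344e+05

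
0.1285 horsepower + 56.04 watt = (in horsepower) 0.2037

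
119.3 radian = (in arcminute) 4.101e+05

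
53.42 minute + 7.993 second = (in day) 0.03719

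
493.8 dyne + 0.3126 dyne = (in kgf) 0.0005039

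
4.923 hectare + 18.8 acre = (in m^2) 1.253e+05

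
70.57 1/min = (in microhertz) 1.176e+06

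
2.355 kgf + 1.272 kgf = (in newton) 35.57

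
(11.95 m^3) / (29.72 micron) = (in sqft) 4.328e+06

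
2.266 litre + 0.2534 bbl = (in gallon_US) 11.24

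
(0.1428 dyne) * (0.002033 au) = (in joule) 434.3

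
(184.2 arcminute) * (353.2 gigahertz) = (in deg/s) 1.084e+12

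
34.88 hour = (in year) 0.003982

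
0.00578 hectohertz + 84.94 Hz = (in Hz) 85.52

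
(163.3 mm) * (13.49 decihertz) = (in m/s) 0.2203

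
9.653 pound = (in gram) 4379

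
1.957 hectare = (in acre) 4.836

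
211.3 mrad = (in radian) 0.2113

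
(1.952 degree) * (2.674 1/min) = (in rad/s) 0.001518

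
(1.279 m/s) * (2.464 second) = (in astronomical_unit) 2.107e-11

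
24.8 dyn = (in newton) 0.000248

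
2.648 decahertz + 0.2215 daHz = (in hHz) 0.2869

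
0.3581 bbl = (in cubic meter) 0.05693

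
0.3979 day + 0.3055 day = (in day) 0.7034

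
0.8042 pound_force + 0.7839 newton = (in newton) 4.361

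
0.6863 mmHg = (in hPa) 0.915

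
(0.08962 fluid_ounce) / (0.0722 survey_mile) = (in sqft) 2.455e-07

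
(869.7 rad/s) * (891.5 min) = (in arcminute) 1.599e+11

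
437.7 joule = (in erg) 4.377e+09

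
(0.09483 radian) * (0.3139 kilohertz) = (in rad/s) 29.77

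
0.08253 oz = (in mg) 2340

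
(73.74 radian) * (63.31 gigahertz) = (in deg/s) 2.675e+14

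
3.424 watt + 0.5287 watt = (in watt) 3.953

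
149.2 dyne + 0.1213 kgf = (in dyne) 1.191e+05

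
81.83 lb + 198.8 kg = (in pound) 520.1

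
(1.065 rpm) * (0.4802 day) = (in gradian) 2.946e+05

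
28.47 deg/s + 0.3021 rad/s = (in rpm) 7.63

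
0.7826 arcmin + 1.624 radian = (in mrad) 1624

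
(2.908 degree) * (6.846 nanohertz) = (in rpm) 3.318e-09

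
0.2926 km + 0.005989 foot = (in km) 0.2926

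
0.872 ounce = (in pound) 0.0545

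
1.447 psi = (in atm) 0.09846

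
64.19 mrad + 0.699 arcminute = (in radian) 0.06439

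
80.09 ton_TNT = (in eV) 2.092e+30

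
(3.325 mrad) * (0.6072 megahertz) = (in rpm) 1.928e+04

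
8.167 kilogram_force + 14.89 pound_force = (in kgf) 14.92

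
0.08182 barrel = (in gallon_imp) 2.861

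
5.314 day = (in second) 4.591e+05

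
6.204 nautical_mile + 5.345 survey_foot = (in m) 1.149e+04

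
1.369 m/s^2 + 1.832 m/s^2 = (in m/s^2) 3.201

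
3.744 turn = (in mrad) 2.352e+04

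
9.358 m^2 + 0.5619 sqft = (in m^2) 9.41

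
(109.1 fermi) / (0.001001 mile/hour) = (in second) 2.438e-10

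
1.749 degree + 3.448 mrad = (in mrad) 33.97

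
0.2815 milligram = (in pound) 6.206e-07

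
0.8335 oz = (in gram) 23.63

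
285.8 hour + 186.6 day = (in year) 0.5439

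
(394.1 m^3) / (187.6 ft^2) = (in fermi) 2.261e+16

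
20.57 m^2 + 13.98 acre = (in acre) 13.99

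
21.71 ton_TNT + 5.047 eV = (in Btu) 8.609e+07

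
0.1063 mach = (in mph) 80.97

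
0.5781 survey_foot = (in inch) 6.937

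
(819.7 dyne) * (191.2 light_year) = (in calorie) 3.544e+15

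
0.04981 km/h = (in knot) 0.0269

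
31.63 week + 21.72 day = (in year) 0.6661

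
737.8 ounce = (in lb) 46.11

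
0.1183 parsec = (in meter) 3.65e+15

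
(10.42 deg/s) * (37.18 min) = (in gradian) 2.583e+04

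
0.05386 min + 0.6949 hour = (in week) 0.004142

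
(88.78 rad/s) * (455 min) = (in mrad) 2.424e+09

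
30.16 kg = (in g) 3.016e+04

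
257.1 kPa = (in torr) 1928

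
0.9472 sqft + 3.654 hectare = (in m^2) 3.654e+04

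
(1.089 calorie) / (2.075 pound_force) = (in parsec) 1.6e-17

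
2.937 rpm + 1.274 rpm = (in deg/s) 25.27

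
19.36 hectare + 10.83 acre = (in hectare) 23.74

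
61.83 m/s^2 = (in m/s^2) 61.83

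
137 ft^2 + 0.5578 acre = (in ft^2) 2.443e+04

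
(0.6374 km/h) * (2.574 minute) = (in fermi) 2.734e+16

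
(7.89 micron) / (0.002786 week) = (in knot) 9.102e-09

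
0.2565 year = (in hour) 2247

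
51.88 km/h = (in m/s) 14.41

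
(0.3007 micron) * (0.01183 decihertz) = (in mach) 1.045e-12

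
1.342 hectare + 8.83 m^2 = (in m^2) 1.343e+04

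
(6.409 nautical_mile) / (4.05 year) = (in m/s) 9.293e-05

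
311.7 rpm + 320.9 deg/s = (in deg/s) 2191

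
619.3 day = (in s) 5.351e+07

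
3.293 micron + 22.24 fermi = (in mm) 0.003293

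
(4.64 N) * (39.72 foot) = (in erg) 5.617e+08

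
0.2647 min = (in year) 5.036e-07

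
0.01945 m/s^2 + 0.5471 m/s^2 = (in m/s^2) 0.5665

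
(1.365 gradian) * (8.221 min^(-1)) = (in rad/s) 0.002938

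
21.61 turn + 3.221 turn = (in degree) 8939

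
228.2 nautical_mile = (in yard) 4.622e+05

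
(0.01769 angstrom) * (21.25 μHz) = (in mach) 1.104e-19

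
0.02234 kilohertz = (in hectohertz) 0.2234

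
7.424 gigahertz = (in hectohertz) 7.424e+07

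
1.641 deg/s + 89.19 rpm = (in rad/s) 9.369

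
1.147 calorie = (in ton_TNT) 1.147e-09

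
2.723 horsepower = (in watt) 2031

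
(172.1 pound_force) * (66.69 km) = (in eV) 3.187e+26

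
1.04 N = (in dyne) 1.04e+05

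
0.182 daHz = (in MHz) 1.82e-06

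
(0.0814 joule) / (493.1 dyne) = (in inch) 649.9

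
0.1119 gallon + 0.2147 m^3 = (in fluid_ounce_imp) 7571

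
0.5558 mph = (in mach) 0.0007297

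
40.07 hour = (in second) 1.443e+05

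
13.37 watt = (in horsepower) 0.01793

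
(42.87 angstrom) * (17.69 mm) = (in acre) 1.874e-14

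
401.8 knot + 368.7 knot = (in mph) 886.7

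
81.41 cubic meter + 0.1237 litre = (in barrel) 512.1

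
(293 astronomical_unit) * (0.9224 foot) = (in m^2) 1.232e+13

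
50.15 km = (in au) 3.352e-07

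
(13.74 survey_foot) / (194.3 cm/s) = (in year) 6.835e-08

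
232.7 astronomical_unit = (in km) 3.481e+10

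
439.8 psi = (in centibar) 3032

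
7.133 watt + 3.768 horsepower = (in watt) 2817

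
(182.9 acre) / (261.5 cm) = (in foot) 9.286e+05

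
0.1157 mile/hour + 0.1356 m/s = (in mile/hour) 0.419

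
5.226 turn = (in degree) 1881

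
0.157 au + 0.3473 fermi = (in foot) 7.706e+10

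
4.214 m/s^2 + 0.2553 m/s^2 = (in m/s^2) 4.469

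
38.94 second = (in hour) 0.01082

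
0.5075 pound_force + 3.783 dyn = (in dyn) 2.258e+05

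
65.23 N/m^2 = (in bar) 0.0006523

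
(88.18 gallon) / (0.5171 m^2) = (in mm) 645.5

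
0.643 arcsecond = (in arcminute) 0.01072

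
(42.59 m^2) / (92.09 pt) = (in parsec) 4.249e-14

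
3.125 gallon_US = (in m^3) 0.01183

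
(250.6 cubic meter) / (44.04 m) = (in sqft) 61.25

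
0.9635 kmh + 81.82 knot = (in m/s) 42.36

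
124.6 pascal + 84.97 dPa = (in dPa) 1331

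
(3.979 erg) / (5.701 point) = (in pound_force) 4.448e-05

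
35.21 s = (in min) 0.5868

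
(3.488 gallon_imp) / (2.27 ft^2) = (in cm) 7.519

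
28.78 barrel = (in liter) 4576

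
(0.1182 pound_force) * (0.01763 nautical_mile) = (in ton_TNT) 4.103e-09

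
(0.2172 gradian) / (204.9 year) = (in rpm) 5.042e-12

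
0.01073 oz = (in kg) 0.0003042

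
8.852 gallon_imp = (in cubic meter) 0.04024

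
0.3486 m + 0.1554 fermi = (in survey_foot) 1.144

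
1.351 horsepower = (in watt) 1007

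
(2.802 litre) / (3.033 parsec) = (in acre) 7.398e-24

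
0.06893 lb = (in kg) 0.03127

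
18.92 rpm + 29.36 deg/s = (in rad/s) 2.494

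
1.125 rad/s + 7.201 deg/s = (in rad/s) 1.251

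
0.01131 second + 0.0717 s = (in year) 2.632e-09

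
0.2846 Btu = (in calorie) 71.77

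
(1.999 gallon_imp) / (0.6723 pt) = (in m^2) 38.32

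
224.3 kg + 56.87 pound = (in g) 2.501e+05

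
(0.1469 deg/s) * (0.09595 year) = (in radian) 7758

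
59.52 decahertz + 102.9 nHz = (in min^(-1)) 3.571e+04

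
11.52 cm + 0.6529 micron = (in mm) 115.2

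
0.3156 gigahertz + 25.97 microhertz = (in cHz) 3.156e+10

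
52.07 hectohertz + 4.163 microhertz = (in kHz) 5.207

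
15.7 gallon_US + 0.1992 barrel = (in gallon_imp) 20.04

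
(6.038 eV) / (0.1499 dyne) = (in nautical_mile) 3.485e-16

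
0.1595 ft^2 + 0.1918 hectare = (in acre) 0.474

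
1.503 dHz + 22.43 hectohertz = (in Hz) 2243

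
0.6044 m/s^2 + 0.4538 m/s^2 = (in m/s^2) 1.058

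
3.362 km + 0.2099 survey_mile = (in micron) 3.7e+09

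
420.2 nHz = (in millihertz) 0.0004202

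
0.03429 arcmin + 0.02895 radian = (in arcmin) 99.56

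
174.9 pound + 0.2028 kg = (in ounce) 2806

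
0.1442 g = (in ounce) 0.005087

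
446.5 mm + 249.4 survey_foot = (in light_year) 8.082e-15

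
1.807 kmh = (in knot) 0.9757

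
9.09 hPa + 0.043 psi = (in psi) 0.1748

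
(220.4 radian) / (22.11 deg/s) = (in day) 0.00661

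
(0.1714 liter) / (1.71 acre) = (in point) 7.021e-05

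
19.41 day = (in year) 0.05318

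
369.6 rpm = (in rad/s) 38.7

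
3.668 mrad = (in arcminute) 12.61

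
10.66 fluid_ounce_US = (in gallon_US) 0.08328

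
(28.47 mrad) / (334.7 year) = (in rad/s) 2.697e-12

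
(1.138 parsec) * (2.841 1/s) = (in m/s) 9.976e+16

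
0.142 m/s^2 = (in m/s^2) 0.142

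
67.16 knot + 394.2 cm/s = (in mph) 86.1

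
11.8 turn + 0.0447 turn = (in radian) 74.42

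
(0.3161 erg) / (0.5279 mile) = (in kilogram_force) 3.794e-12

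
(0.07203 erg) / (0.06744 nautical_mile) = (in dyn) 5.767e-06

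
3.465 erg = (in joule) 3.465e-07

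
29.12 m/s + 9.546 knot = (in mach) 0.09994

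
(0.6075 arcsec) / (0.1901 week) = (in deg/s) 1.468e-09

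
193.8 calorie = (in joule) 810.9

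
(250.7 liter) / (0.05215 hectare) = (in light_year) 5.081e-20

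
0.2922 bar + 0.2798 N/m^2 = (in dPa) 2.922e+05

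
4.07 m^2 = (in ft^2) 43.81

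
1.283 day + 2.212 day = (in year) 0.009575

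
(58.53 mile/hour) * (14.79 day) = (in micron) 3.344e+13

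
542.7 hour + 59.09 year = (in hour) 5.182e+05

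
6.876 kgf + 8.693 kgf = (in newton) 152.7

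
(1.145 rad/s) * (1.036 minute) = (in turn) 11.33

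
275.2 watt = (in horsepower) 0.369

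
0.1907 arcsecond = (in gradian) 5.886e-05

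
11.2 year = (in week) 584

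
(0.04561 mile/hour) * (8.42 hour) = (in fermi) 6.18e+17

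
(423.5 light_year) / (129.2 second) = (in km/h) 1.116e+17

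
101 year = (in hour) 8.848e+05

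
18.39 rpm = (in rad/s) 1.926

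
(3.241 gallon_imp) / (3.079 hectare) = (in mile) 2.973e-10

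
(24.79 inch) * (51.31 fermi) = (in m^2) 3.231e-14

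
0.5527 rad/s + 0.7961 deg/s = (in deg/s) 32.46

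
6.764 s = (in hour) 0.001879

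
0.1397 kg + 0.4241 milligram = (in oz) 4.928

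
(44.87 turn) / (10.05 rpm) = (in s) 267.9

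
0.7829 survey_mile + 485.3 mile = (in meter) 7.823e+05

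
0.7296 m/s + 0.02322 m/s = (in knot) 1.463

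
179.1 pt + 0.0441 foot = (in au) 5.122e-13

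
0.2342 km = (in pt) 6.639e+05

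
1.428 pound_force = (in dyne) 6.352e+05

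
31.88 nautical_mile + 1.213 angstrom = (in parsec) 1.913e-12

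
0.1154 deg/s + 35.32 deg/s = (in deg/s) 35.44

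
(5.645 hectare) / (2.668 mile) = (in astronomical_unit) 8.788e-11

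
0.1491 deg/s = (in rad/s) 0.002602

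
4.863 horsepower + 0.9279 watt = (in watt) 3627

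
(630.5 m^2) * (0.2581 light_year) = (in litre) 1.54e+21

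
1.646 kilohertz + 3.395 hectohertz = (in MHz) 0.001985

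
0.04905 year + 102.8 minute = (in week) 2.568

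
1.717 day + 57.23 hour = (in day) 4.102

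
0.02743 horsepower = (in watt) 20.45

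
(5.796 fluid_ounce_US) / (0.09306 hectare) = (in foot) 6.043e-07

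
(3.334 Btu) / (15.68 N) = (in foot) 736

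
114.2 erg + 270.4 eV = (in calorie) 2.729e-06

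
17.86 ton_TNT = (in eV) 4.664e+29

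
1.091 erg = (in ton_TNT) 2.608e-17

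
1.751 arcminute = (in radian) 0.0005093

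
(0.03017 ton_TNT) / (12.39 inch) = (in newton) 4.011e+08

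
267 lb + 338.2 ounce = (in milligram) 1.307e+08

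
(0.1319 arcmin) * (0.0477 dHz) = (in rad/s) 1.83e-07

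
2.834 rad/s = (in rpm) 27.06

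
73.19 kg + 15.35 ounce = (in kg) 73.63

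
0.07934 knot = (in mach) 0.0001199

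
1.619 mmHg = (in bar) 0.002158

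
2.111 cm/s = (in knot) 0.04103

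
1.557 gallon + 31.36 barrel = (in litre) 4992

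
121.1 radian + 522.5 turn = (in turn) 541.8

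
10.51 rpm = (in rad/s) 1.101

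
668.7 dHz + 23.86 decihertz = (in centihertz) 6926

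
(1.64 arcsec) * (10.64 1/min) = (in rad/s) 1.41e-06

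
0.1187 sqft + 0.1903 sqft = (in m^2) 0.02871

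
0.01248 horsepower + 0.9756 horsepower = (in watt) 736.8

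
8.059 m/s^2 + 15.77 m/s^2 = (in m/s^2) 23.83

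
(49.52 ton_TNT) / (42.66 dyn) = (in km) 4.857e+11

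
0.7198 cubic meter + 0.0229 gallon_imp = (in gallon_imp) 158.4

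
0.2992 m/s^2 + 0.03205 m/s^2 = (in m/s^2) 0.3313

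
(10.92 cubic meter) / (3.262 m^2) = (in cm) 334.8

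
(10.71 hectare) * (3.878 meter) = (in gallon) 1.097e+08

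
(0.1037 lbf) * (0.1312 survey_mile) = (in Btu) 0.09232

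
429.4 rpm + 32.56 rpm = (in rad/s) 48.38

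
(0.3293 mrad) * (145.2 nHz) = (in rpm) 4.566e-10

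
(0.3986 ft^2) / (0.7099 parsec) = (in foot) 5.546e-18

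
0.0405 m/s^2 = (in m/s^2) 0.0405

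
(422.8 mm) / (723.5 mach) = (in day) 1.986e-11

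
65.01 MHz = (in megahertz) 65.01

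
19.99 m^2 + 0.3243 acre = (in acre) 0.3292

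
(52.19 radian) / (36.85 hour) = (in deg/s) 0.02254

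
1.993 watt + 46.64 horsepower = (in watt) 3.478e+04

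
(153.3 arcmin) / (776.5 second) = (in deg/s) 0.00329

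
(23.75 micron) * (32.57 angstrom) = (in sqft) 8.326e-13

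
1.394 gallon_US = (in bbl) 0.03319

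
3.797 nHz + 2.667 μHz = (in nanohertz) 2671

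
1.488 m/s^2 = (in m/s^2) 1.488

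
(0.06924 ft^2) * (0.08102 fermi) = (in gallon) 1.377e-16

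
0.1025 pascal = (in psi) 1.487e-05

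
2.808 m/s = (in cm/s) 280.8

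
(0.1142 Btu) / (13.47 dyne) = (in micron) 8.945e+11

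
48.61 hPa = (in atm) 0.04797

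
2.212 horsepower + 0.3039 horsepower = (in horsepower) 2.516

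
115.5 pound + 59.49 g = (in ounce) 1850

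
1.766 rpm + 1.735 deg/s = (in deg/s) 12.33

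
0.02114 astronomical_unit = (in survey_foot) 1.038e+10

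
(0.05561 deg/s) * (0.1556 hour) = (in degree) 31.15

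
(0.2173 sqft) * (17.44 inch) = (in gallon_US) 2.362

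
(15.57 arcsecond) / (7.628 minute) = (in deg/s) 9.45e-06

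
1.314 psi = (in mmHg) 67.95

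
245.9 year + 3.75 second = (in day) 8.975e+04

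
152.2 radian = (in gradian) 9689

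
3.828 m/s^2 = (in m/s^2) 3.828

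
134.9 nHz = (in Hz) 1.349e-07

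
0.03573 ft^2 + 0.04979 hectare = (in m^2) 497.9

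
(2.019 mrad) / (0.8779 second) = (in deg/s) 0.1318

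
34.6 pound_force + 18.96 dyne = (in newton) 153.9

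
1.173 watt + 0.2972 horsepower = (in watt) 222.8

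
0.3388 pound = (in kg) 0.1537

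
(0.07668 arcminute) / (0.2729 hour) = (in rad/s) 2.27e-08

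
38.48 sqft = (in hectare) 0.0003575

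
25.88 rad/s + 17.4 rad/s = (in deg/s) 2480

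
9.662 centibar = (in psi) 1.401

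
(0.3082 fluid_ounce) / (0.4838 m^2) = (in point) 0.0534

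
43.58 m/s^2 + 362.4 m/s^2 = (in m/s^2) 406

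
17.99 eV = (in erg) 2.882e-11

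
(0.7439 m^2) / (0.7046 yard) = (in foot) 3.788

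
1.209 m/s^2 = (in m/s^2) 1.209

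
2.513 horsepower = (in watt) 1874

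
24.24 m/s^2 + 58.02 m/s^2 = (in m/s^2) 82.26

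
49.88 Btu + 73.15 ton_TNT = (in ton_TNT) 73.15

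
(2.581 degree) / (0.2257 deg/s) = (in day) 0.0001324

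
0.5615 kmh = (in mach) 0.0004581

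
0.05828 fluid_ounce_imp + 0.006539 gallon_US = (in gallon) 0.006976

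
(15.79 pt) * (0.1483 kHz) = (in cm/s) 82.61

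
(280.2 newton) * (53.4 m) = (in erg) 1.496e+11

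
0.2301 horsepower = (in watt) 171.6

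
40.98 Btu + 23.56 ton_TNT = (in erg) 9.858e+17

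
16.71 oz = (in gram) 473.7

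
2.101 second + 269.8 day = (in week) 38.54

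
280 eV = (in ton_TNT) 1.072e-26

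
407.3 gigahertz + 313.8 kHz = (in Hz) 4.073e+11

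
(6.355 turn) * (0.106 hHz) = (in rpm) 4042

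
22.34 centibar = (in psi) 3.24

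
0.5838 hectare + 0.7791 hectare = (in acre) 3.368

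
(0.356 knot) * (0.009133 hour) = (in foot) 19.76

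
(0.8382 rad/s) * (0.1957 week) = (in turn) 1.579e+04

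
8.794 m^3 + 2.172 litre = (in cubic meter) 8.796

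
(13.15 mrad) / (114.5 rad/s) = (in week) 1.899e-10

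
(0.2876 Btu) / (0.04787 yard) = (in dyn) 6.932e+08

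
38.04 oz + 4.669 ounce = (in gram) 1211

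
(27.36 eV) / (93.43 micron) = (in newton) 4.692e-14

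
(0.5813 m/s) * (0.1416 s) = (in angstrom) 8.231e+08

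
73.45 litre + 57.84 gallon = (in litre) 292.4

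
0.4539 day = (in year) 0.001244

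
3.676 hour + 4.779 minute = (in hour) 3.756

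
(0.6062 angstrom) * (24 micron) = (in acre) 3.595e-19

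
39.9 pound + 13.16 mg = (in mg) 1.81e+07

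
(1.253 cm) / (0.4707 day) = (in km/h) 1.109e-06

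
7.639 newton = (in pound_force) 1.717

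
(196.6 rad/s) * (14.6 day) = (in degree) 1.421e+10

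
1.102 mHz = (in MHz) 1.102e-09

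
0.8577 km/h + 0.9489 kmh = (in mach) 0.001474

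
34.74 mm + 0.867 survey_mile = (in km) 1.395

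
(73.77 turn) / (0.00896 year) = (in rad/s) 0.00164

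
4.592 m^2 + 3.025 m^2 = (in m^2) 7.617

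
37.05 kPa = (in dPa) 3.705e+05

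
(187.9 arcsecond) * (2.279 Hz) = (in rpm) 0.01983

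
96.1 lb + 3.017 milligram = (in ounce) 1538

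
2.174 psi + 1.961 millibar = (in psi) 2.202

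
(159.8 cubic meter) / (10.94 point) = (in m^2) 4.141e+04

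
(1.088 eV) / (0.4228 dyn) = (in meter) 4.123e-14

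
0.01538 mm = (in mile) 9.557e-09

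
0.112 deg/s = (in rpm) 0.01867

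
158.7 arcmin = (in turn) 0.007347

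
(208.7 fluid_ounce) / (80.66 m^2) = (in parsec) 2.48e-21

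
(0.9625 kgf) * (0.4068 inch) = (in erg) 9.753e+05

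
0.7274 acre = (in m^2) 2944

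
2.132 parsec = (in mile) 4.088e+13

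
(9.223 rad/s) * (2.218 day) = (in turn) 2.813e+05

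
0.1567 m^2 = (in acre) 3.872e-05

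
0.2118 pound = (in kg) 0.09607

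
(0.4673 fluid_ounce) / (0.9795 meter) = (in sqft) 0.0001519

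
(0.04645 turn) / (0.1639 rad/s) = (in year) 5.647e-08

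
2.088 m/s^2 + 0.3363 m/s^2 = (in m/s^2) 2.424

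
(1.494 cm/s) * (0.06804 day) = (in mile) 0.05457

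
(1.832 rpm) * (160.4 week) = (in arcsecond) 3.839e+12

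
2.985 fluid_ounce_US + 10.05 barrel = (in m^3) 1.598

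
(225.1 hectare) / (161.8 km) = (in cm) 1391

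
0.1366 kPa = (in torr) 1.025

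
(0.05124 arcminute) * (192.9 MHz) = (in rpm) 2.746e+04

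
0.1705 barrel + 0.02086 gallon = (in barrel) 0.171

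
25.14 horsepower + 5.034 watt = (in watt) 1.875e+04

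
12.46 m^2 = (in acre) 0.003079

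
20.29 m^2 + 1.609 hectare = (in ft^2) 1.734e+05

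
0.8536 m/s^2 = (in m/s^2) 0.8536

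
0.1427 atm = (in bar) 0.1446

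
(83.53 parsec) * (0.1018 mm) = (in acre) 6.484e+10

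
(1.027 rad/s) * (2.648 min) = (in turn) 25.97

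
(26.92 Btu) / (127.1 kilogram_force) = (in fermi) 2.279e+16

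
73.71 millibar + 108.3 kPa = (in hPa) 1157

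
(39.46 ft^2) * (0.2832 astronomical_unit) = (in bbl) 9.769e+11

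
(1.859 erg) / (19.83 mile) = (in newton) 5.825e-12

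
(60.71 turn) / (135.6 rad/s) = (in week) 4.651e-06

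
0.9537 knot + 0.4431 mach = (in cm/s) 1.514e+04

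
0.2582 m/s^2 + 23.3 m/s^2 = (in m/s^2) 23.56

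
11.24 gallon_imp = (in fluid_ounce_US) 1728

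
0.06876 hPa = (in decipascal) 68.76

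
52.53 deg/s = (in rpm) 8.755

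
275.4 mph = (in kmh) 443.2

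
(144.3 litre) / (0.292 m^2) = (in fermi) 4.942e+14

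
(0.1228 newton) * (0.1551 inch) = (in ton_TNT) 1.156e-13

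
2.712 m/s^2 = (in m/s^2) 2.712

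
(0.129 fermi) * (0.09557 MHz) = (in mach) 3.621e-14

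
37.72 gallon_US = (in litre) 142.8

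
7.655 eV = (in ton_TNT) 2.931e-28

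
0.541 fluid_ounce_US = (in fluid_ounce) 0.541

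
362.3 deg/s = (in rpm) 60.38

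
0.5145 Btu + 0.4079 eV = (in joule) 542.8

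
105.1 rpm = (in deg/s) 630.6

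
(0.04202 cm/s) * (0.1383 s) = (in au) 3.885e-16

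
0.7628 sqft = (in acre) 1.751e-05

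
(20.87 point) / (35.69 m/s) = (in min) 3.438e-06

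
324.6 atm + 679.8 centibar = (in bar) 335.7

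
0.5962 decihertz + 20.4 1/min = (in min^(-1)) 23.98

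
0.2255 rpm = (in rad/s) 0.02361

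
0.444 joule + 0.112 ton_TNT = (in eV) 2.925e+27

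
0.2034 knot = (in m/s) 0.1046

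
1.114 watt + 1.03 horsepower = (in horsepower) 1.031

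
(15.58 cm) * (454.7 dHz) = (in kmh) 25.5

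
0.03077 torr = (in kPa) 0.004102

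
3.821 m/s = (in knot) 7.427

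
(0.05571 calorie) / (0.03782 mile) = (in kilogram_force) 0.0003905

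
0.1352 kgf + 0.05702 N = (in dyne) 1.383e+05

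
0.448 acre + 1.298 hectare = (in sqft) 1.592e+05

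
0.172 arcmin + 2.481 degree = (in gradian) 2.76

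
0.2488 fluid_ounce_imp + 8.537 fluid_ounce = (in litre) 0.2595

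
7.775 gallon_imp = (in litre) 35.35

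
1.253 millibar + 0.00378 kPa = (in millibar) 1.291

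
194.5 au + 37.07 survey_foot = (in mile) 1.808e+10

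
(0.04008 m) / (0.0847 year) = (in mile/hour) 3.357e-08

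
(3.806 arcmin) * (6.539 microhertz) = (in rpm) 6.913e-08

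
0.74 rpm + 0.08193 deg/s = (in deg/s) 4.522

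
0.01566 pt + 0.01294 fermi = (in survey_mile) 3.433e-09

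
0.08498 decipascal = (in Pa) 0.008498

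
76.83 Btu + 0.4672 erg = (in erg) 8.106e+11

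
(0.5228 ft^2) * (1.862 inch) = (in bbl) 0.01445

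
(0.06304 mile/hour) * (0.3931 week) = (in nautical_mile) 3.618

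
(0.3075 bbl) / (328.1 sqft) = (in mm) 1.604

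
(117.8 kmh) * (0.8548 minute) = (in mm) 1.678e+06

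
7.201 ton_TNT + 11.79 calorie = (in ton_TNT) 7.201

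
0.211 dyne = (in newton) 2.11e-06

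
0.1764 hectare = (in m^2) 1764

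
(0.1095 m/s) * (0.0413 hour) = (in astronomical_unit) 1.088e-10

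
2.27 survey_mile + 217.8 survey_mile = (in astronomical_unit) 2.367e-06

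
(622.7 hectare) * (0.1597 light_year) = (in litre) 9.408e+24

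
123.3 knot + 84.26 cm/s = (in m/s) 64.27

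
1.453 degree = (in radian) 0.02536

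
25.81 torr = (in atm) 0.03396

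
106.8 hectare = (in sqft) 1.15e+07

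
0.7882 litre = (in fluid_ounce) 26.65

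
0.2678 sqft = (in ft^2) 0.2678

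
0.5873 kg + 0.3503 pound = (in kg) 0.7462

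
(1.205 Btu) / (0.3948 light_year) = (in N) 3.404e-13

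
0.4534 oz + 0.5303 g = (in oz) 0.4721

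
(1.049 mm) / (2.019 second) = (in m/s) 0.0005196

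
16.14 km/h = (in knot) 8.715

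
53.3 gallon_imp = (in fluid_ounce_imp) 8528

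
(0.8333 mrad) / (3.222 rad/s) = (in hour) 7.184e-08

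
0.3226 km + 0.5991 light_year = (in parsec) 0.1837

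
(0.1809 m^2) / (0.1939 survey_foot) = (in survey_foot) 10.04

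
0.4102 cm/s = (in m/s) 0.004102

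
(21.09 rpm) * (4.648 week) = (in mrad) 6.208e+09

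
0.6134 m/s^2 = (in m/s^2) 0.6134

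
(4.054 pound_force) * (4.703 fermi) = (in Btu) 8.038e-17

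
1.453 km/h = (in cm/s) 40.36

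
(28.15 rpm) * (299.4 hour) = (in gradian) 2.023e+08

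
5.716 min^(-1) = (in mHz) 95.27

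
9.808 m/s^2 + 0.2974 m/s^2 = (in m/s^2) 10.11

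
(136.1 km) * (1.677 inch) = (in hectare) 0.5797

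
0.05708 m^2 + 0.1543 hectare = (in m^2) 1543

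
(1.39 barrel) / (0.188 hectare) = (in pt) 0.3332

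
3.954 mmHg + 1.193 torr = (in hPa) 6.862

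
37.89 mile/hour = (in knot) 32.93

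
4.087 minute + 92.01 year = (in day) 3.358e+04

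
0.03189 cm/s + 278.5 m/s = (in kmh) 1003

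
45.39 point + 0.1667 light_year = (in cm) 1.577e+17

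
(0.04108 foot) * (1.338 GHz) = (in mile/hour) 3.748e+07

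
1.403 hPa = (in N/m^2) 140.3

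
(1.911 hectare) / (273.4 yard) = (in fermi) 7.644e+16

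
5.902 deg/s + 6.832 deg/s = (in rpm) 2.122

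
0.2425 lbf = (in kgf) 0.11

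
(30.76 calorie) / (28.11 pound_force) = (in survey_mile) 0.0006396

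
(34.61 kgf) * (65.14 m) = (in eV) 1.38e+23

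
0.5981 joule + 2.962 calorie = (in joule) 12.99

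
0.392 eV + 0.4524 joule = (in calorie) 0.1081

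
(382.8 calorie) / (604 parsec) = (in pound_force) 1.932e-17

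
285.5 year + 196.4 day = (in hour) 2.506e+06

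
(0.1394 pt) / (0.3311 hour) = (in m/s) 4.126e-08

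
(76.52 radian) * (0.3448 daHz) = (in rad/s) 263.8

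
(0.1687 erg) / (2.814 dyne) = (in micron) 599.5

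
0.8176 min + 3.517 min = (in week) 0.00043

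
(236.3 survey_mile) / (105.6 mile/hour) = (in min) 134.3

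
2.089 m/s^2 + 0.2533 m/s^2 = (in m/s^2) 2.342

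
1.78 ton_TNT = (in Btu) 7.059e+06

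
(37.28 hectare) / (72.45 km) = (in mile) 0.003197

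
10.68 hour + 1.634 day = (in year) 0.005696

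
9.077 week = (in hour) 1525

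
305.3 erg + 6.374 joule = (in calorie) 1.523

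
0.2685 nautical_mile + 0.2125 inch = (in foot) 1631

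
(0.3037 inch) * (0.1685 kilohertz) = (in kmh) 4.679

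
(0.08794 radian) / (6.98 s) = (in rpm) 0.1203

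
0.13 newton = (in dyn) 1.3e+04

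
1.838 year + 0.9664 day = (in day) 671.8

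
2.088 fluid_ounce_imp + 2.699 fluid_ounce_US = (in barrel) 0.0008752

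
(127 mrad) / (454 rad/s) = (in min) 4.662e-06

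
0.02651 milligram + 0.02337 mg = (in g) 4.988e-05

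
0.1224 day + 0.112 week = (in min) 1305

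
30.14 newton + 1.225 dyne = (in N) 30.14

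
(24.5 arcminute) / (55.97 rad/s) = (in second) 0.0001273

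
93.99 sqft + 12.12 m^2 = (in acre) 0.005153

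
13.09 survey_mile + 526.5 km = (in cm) 5.476e+07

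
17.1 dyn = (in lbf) 3.844e-05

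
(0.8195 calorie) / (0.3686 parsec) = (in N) 3.015e-16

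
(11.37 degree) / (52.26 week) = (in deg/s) 3.597e-07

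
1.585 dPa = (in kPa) 0.0001585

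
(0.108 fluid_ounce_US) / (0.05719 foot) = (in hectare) 1.832e-08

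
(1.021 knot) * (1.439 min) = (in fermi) 4.535e+16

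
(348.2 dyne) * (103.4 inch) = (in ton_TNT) 2.186e-12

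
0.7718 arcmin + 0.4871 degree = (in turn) 0.001389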